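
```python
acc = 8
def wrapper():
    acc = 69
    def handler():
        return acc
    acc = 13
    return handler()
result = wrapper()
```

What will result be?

Step 1: wrapper() sets acc = 69, then later acc = 13.
Step 2: handler() is called after acc is reassigned to 13. Closures capture variables by reference, not by value.
Step 3: result = 13

The answer is 13.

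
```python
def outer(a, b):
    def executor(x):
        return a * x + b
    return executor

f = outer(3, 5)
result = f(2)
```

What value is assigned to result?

Step 1: outer(3, 5) captures a = 3, b = 5.
Step 2: f(2) computes 3 * 2 + 5 = 11.
Step 3: result = 11

The answer is 11.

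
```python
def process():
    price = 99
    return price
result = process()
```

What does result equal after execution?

Step 1: process() defines price = 99 in its local scope.
Step 2: return price finds the local variable price = 99.
Step 3: result = 99

The answer is 99.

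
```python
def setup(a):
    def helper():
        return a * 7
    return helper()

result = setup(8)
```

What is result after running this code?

Step 1: setup(8) binds parameter a = 8.
Step 2: helper() accesses a = 8 from enclosing scope.
Step 3: result = 8 * 7 = 56

The answer is 56.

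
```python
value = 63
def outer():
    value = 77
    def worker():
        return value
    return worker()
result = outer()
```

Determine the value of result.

Step 1: value = 63 globally, but outer() defines value = 77 locally.
Step 2: worker() looks up value. Not in local scope, so checks enclosing scope (outer) and finds value = 77.
Step 3: result = 77

The answer is 77.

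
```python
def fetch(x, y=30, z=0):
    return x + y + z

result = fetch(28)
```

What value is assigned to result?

Step 1: fetch(28) uses defaults y = 30, z = 0.
Step 2: Returns 28 + 30 + 0 = 58.
Step 3: result = 58

The answer is 58.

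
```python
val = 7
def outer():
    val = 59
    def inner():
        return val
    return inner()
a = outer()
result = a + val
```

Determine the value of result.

Step 1: outer() has local val = 59. inner() reads from enclosing.
Step 2: outer() returns 59. Global val = 7 unchanged.
Step 3: result = 59 + 7 = 66

The answer is 66.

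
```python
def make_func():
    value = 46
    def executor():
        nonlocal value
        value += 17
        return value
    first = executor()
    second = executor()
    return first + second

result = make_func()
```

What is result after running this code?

Step 1: value starts at 46.
Step 2: First call: value = 46 + 17 = 63, returns 63.
Step 3: Second call: value = 63 + 17 = 80, returns 80.
Step 4: result = 63 + 80 = 143

The answer is 143.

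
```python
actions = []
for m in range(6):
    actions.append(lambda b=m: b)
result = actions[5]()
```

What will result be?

Step 1: Default argument b=m captures m's value at each iteration.
Step 2: actions[5] captured b = 5 when m was 5.
Step 3: result = 5

The answer is 5.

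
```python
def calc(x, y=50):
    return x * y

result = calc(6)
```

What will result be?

Step 1: calc(6) uses default y = 50.
Step 2: Returns 6 * 50 = 300.
Step 3: result = 300

The answer is 300.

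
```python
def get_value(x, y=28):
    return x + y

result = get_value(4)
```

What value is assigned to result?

Step 1: get_value(4) uses default y = 28.
Step 2: Returns 4 + 28 = 32.
Step 3: result = 32

The answer is 32.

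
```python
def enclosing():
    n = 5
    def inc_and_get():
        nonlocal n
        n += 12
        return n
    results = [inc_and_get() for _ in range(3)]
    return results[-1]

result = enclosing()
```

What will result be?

Step 1: n = 5.
Step 2: Three calls to inc_and_get(), each adding 12.
Step 3: Last value = 5 + 12 * 3 = 41

The answer is 41.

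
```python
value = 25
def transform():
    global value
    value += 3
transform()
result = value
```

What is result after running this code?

Step 1: value = 25 globally.
Step 2: transform() modifies global value: value += 3 = 28.
Step 3: result = 28

The answer is 28.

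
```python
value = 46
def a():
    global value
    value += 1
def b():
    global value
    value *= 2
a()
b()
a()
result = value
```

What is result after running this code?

Step 1: value = 46.
Step 2: a(): value = 46 + 1 = 47.
Step 3: b(): value = 47 * 2 = 94.
Step 4: a(): value = 94 + 1 = 95

The answer is 95.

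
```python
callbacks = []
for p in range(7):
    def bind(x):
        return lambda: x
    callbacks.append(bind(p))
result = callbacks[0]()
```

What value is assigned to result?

Step 1: bind(p) creates a new scope capturing x = p at call time.
Step 2: callbacks[0] = bind(0), so its lambda captures x = 0.
Step 3: result = 0 (closure factory fixes late binding)

The answer is 0.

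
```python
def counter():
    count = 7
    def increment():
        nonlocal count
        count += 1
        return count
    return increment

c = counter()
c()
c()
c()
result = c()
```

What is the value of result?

Step 1: counter() creates closure with count = 7.
Step 2: Each c() call increments count via nonlocal. After 4 calls: 7 + 4 = 11.
Step 3: result = 11

The answer is 11.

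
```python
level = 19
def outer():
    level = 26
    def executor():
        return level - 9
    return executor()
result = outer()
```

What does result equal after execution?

Step 1: outer() shadows global level with level = 26.
Step 2: executor() finds level = 26 in enclosing scope, computes 26 - 9 = 17.
Step 3: result = 17

The answer is 17.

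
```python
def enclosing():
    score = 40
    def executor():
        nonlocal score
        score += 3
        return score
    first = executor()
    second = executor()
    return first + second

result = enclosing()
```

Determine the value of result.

Step 1: score starts at 40.
Step 2: First call: score = 40 + 3 = 43, returns 43.
Step 3: Second call: score = 43 + 3 = 46, returns 46.
Step 4: result = 43 + 46 = 89

The answer is 89.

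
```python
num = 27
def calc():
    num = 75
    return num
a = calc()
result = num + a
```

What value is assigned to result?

Step 1: Global num = 27. calc() returns local num = 75.
Step 2: a = 75. Global num still = 27.
Step 3: result = 27 + 75 = 102

The answer is 102.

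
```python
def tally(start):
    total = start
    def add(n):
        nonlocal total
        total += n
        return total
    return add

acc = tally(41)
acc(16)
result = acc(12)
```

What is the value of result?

Step 1: tally(41) creates closure with total = 41.
Step 2: First acc(16): total = 41 + 16 = 57.
Step 3: Second acc(12): total = 57 + 12 = 69. result = 69

The answer is 69.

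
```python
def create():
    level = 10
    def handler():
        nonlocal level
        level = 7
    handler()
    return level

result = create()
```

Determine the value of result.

Step 1: create() sets level = 10.
Step 2: handler() uses nonlocal to reassign level = 7.
Step 3: result = 7

The answer is 7.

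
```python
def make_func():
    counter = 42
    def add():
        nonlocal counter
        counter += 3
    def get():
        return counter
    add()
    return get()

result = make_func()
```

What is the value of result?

Step 1: counter = 42. add() modifies it via nonlocal, get() reads it.
Step 2: add() makes counter = 42 + 3 = 45.
Step 3: get() returns 45. result = 45

The answer is 45.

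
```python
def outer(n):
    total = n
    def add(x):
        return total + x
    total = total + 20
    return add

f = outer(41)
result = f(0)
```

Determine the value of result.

Step 1: outer(41) sets total = 41, then total = 41 + 20 = 61.
Step 2: Closures capture by reference, so add sees total = 61.
Step 3: f(0) returns 61 + 0 = 61

The answer is 61.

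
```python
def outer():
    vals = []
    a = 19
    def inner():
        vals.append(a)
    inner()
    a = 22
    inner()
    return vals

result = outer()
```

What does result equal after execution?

Step 1: a = 19. inner() appends current a to vals.
Step 2: First inner(): appends 19. Then a = 22.
Step 3: Second inner(): appends 22 (closure sees updated a). result = [19, 22]

The answer is [19, 22].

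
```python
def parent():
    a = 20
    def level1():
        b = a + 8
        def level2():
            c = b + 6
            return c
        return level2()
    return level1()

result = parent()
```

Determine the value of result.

Step 1: a = 20. b = a + 8 = 28.
Step 2: c = b + 6 = 28 + 6 = 34.
Step 3: result = 34

The answer is 34.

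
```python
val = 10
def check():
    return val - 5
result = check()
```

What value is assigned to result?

Step 1: val = 10 is defined globally.
Step 2: check() looks up val from global scope = 10, then computes 10 - 5 = 5.
Step 3: result = 5

The answer is 5.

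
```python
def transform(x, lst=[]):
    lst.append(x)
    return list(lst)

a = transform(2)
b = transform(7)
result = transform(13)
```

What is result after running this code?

Step 1: Default list is shared. list() creates copies for return values.
Step 2: Internal list grows: [2] -> [2, 7] -> [2, 7, 13].
Step 3: result = [2, 7, 13]

The answer is [2, 7, 13].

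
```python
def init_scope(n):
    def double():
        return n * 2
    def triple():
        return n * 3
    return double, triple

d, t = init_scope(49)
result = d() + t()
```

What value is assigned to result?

Step 1: Both closures capture the same n = 49.
Step 2: d() = 49 * 2 = 98, t() = 49 * 3 = 147.
Step 3: result = 98 + 147 = 245

The answer is 245.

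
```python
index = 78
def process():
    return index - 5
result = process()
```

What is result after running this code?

Step 1: index = 78 is defined globally.
Step 2: process() looks up index from global scope = 78, then computes 78 - 5 = 73.
Step 3: result = 73

The answer is 73.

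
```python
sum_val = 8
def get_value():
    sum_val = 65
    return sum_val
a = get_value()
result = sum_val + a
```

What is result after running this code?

Step 1: Global sum_val = 8. get_value() returns local sum_val = 65.
Step 2: a = 65. Global sum_val still = 8.
Step 3: result = 8 + 65 = 73

The answer is 73.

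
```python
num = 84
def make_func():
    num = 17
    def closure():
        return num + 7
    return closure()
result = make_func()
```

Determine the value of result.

Step 1: make_func() shadows global num with num = 17.
Step 2: closure() finds num = 17 in enclosing scope, computes 17 + 7 = 24.
Step 3: result = 24

The answer is 24.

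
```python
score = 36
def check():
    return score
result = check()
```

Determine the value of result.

Step 1: score = 36 is defined in the global scope.
Step 2: check() looks up score. No local score exists, so Python checks the global scope via LEGB rule and finds score = 36.
Step 3: result = 36

The answer is 36.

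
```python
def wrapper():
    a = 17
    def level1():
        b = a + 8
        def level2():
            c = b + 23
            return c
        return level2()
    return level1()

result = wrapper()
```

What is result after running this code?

Step 1: a = 17. b = a + 8 = 25.
Step 2: c = b + 23 = 25 + 23 = 48.
Step 3: result = 48

The answer is 48.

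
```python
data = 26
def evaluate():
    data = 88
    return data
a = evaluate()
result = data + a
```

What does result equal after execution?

Step 1: Global data = 26. evaluate() returns local data = 88.
Step 2: a = 88. Global data still = 26.
Step 3: result = 26 + 88 = 114

The answer is 114.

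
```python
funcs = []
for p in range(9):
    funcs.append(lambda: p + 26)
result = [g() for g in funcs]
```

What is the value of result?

Step 1: All lambdas capture p by reference. After the loop, p = 8.
Step 2: Each call returns 8 + 26 = 34.
Step 3: result = [34, 34, 34, 34, 34, 34, 34, 34, 34]

The answer is [34, 34, 34, 34, 34, 34, 34, 34, 34].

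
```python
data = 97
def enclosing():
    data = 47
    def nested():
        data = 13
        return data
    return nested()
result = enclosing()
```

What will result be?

Step 1: Three scopes define data: global (97), enclosing (47), nested (13).
Step 2: nested() has its own local data = 13, which shadows both enclosing and global.
Step 3: result = 13 (local wins in LEGB)

The answer is 13.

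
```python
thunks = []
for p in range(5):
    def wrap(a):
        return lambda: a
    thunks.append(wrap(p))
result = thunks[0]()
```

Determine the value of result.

Step 1: wrap(p) creates a new scope capturing a = p at call time.
Step 2: thunks[0] = wrap(0), so its lambda captures a = 0.
Step 3: result = 0 (closure factory fixes late binding)

The answer is 0.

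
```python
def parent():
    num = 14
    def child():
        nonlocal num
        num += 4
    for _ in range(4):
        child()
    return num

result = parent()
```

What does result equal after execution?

Step 1: num = 14.
Step 2: child() is called 4 times in a loop, each adding 4 via nonlocal.
Step 3: num = 14 + 4 * 4 = 30

The answer is 30.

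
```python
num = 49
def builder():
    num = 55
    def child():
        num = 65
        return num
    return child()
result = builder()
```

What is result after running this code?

Step 1: Three scopes define num: global (49), builder (55), child (65).
Step 2: child() has its own local num = 65, which shadows both enclosing and global.
Step 3: result = 65 (local wins in LEGB)

The answer is 65.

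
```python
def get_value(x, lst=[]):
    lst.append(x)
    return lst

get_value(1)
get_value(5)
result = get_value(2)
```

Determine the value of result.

Step 1: Mutable default argument gotcha! The list [] is created once.
Step 2: Each call appends to the SAME list: [1], [1, 5], [1, 5, 2].
Step 3: result = [1, 5, 2]

The answer is [1, 5, 2].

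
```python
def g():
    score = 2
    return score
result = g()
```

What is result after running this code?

Step 1: g() defines score = 2 in its local scope.
Step 2: return score finds the local variable score = 2.
Step 3: result = 2

The answer is 2.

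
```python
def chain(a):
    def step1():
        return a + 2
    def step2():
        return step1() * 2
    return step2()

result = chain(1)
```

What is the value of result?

Step 1: chain(1) captures a = 1.
Step 2: step2() calls step1() which returns 1 + 2 = 3.
Step 3: step2() returns 3 * 2 = 6

The answer is 6.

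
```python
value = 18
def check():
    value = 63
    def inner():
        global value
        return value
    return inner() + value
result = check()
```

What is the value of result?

Step 1: Global value = 18. check() shadows with local value = 63.
Step 2: inner() uses global keyword, so inner() returns global value = 18.
Step 3: check() returns 18 + 63 = 81

The answer is 81.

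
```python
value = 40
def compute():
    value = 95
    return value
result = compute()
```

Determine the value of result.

Step 1: Global value = 40.
Step 2: compute() creates local value = 95, shadowing the global.
Step 3: Returns local value = 95. result = 95

The answer is 95.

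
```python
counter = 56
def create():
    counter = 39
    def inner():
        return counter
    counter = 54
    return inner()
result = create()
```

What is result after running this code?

Step 1: create() sets counter = 39, then later counter = 54.
Step 2: inner() is called after counter is reassigned to 54. Closures capture variables by reference, not by value.
Step 3: result = 54

The answer is 54.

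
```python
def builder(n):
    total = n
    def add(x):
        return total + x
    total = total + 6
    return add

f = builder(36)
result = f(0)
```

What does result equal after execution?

Step 1: builder(36) sets total = 36, then total = 36 + 6 = 42.
Step 2: Closures capture by reference, so add sees total = 42.
Step 3: f(0) returns 42 + 0 = 42

The answer is 42.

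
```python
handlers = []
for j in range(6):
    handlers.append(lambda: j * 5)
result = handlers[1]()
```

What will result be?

Step 1: All lambdas reference the same variable j (late binding).
Step 2: After the loop, j = 5. Every lambda returns j * 5.
Step 3: handlers[1]() = 5 * 5 = 25

The answer is 25.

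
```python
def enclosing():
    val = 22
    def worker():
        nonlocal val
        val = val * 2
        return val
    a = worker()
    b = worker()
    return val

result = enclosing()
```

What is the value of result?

Step 1: val starts at 22.
Step 2: First worker(): val = 22 * 2 = 44.
Step 3: Second worker(): val = 44 * 2 = 88.
Step 4: result = 88

The answer is 88.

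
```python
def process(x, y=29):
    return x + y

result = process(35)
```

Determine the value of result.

Step 1: process(35) uses default y = 29.
Step 2: Returns 35 + 29 = 64.
Step 3: result = 64

The answer is 64.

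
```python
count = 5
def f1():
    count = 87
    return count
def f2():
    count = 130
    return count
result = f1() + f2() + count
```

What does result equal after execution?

Step 1: Each function shadows global count with its own local.
Step 2: f1() returns 87, f2() returns 130.
Step 3: Global count = 5 is unchanged. result = 87 + 130 + 5 = 222

The answer is 222.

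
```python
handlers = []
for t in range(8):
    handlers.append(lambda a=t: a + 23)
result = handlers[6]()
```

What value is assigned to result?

Step 1: Default argument a=t captures t's value at definition time.
Step 2: handlers[6] was defined when t = 6, so a defaults to 6.
Step 3: result = 6 + 23 = 29 (default arg fixes the late binding issue)

The answer is 29.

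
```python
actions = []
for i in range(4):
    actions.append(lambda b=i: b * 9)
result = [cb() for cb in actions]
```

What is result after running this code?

Step 1: Default arg b=i captures i at each iteration.
Step 2: actions[k] has b defaulting to k, returns k * 9.
Step 3: result = [0, 9, 18, 27]

The answer is [0, 9, 18, 27].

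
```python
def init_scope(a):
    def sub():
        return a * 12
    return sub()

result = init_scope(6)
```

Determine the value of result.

Step 1: init_scope(6) binds parameter a = 6.
Step 2: sub() accesses a = 6 from enclosing scope.
Step 3: result = 6 * 12 = 72

The answer is 72.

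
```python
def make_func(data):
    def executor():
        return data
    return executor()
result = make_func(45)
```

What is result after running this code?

Step 1: make_func(45) binds parameter data = 45.
Step 2: executor() looks up data in enclosing scope and finds the parameter data = 45.
Step 3: result = 45

The answer is 45.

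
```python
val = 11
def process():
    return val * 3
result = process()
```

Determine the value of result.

Step 1: val = 11 is defined globally.
Step 2: process() looks up val from global scope = 11, then computes 11 * 3 = 33.
Step 3: result = 33

The answer is 33.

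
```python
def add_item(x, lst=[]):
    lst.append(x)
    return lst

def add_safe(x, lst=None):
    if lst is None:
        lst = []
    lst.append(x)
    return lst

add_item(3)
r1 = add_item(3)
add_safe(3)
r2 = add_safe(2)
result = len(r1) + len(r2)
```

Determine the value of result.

Step 1: add_item shares mutable default: after 2 calls, lst = [3, 3], len = 2.
Step 2: add_safe creates fresh list each time: r2 = [2], len = 1.
Step 3: result = 2 + 1 = 3

The answer is 3.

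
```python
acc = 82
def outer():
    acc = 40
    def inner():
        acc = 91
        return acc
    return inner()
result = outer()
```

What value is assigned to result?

Step 1: Three scopes define acc: global (82), outer (40), inner (91).
Step 2: inner() has its own local acc = 91, which shadows both enclosing and global.
Step 3: result = 91 (local wins in LEGB)

The answer is 91.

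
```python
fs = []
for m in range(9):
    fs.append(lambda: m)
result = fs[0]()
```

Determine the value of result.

Step 1: The loop creates 9 lambdas, all referencing the same variable m.
Step 2: After the loop, m = 8 (final value).
Step 3: fs[0]() looks up m at call time and finds 8. This is the late binding gotcha. result = 8

The answer is 8.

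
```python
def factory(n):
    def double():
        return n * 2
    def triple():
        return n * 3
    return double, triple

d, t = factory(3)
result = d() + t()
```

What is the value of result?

Step 1: Both closures capture the same n = 3.
Step 2: d() = 3 * 2 = 6, t() = 3 * 3 = 9.
Step 3: result = 6 + 9 = 15

The answer is 15.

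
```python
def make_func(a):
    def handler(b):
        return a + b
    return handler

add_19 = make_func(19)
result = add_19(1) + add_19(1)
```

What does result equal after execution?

Step 1: add_19 captures a = 19.
Step 2: add_19(1) = 19 + 1 = 20, called twice.
Step 3: result = 20 + 20 = 40

The answer is 40.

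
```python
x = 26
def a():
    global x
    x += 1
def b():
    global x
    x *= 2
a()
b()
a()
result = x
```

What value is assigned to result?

Step 1: x = 26.
Step 2: a(): x = 26 + 1 = 27.
Step 3: b(): x = 27 * 2 = 54.
Step 4: a(): x = 54 + 1 = 55

The answer is 55.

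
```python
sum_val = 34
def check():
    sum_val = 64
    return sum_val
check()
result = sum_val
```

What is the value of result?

Step 1: Global sum_val = 34.
Step 2: check() creates local sum_val = 64 (shadow, not modification).
Step 3: After check() returns, global sum_val is unchanged. result = 34

The answer is 34.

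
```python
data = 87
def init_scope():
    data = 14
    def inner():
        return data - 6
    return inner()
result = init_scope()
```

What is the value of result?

Step 1: init_scope() shadows global data with data = 14.
Step 2: inner() finds data = 14 in enclosing scope, computes 14 - 6 = 8.
Step 3: result = 8

The answer is 8.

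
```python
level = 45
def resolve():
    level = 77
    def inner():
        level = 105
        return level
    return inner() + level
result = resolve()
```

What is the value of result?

Step 1: resolve() has local level = 77. inner() has local level = 105.
Step 2: inner() returns its local level = 105.
Step 3: resolve() returns 105 + its own level (77) = 182

The answer is 182.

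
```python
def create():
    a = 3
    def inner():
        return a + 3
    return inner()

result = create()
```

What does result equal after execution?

Step 1: create() defines a = 3.
Step 2: inner() reads a = 3 from enclosing scope, returns 3 + 3 = 6.
Step 3: result = 6

The answer is 6.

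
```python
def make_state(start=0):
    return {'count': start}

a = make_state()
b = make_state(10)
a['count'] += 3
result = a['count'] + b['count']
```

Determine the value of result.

Step 1: make_state() returns a new dict each call (immutable default 0).
Step 2: a = {'count': 0}, b = {'count': 10}.
Step 3: a['count'] += 3 = 3. result = 3 + 10 = 13

The answer is 13.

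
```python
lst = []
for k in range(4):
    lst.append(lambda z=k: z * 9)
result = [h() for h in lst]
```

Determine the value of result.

Step 1: Default arg z=k captures k at each iteration.
Step 2: lst[k] has z defaulting to k, returns k * 9.
Step 3: result = [0, 9, 18, 27]

The answer is [0, 9, 18, 27].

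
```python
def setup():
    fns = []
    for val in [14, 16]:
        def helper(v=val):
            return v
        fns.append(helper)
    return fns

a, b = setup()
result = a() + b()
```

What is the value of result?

Step 1: Default argument v=val captures val at each iteration.
Step 2: a() returns 14 (captured at first iteration), b() returns 16 (captured at second).
Step 3: result = 14 + 16 = 30

The answer is 30.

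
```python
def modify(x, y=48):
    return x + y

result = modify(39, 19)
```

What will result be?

Step 1: modify(39, 19) overrides default y with 19.
Step 2: Returns 39 + 19 = 58.
Step 3: result = 58

The answer is 58.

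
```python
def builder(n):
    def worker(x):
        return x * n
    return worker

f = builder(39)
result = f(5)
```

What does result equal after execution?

Step 1: builder(39) creates a closure capturing n = 39.
Step 2: f(5) computes 5 * 39 = 195.
Step 3: result = 195

The answer is 195.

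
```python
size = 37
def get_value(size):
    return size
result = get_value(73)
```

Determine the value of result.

Step 1: Global size = 37.
Step 2: get_value(73) takes parameter size = 73, which shadows the global.
Step 3: result = 73

The answer is 73.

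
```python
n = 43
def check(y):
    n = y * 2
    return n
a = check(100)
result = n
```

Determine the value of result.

Step 1: Global n = 43.
Step 2: check(100) creates local n = 100 * 2 = 200.
Step 3: Global n unchanged because no global keyword. result = 43

The answer is 43.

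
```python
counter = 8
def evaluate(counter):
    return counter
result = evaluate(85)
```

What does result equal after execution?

Step 1: Global counter = 8.
Step 2: evaluate(85) takes parameter counter = 85, which shadows the global.
Step 3: result = 85

The answer is 85.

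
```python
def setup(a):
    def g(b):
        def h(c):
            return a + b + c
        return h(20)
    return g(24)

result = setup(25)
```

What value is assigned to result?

Step 1: a = 25, b = 24, c = 20 across three nested scopes.
Step 2: h() accesses all three via LEGB rule.
Step 3: result = 25 + 24 + 20 = 69

The answer is 69.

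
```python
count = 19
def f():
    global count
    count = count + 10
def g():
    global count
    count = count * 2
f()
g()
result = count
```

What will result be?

Step 1: count = 19.
Step 2: f() adds 10: count = 19 + 10 = 29.
Step 3: g() doubles: count = 29 * 2 = 58.
Step 4: result = 58

The answer is 58.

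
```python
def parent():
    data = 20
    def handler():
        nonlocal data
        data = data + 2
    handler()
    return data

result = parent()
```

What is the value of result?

Step 1: parent() sets data = 20.
Step 2: handler() uses nonlocal to modify data in parent's scope: data = 20 + 2 = 22.
Step 3: parent() returns the modified data = 22

The answer is 22.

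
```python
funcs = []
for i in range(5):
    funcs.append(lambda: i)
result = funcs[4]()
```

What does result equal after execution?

Step 1: The loop creates 5 lambdas, all referencing the same variable i.
Step 2: After the loop, i = 4 (final value).
Step 3: funcs[4]() looks up i at call time and finds 4. This is the late binding gotcha. result = 4

The answer is 4.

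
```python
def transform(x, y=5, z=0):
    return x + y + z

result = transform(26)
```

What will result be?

Step 1: transform(26) uses defaults y = 5, z = 0.
Step 2: Returns 26 + 5 + 0 = 31.
Step 3: result = 31

The answer is 31.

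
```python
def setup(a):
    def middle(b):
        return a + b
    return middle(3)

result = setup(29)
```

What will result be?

Step 1: setup(29) passes a = 29.
Step 2: middle(3) has b = 3, reads a = 29 from enclosing.
Step 3: result = 29 + 3 = 32

The answer is 32.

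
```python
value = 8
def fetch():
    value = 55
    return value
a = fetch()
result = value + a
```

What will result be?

Step 1: Global value = 8. fetch() returns local value = 55.
Step 2: a = 55. Global value still = 8.
Step 3: result = 8 + 55 = 63

The answer is 63.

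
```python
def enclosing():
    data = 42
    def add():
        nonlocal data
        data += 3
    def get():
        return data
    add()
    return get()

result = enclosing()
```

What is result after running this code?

Step 1: data = 42. add() modifies it via nonlocal, get() reads it.
Step 2: add() makes data = 42 + 3 = 45.
Step 3: get() returns 45. result = 45

The answer is 45.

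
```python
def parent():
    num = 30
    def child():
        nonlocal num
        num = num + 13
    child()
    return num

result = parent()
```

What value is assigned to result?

Step 1: parent() sets num = 30.
Step 2: child() uses nonlocal to modify num in parent's scope: num = 30 + 13 = 43.
Step 3: parent() returns the modified num = 43

The answer is 43.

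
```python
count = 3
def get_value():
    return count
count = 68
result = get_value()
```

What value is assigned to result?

Step 1: count is first set to 3, then reassigned to 68.
Step 2: get_value() is called after the reassignment, so it looks up the current global count = 68.
Step 3: result = 68

The answer is 68.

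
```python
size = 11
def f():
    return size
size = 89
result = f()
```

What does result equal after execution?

Step 1: size is first set to 11, then reassigned to 89.
Step 2: f() is called after the reassignment, so it looks up the current global size = 89.
Step 3: result = 89

The answer is 89.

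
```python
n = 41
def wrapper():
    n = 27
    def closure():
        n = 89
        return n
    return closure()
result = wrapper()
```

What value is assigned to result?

Step 1: Three scopes define n: global (41), wrapper (27), closure (89).
Step 2: closure() has its own local n = 89, which shadows both enclosing and global.
Step 3: result = 89 (local wins in LEGB)

The answer is 89.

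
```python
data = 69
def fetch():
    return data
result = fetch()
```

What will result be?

Step 1: data = 69 is defined in the global scope.
Step 2: fetch() looks up data. No local data exists, so Python checks the global scope via LEGB rule and finds data = 69.
Step 3: result = 69

The answer is 69.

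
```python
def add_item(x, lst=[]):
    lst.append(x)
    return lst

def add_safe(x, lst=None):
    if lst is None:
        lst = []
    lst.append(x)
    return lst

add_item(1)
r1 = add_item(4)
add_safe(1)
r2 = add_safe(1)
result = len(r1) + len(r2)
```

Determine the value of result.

Step 1: add_item shares mutable default: after 2 calls, lst = [1, 4], len = 2.
Step 2: add_safe creates fresh list each time: r2 = [1], len = 1.
Step 3: result = 2 + 1 = 3

The answer is 3.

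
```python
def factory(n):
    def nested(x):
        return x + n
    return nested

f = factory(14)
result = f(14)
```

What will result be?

Step 1: factory(14) creates a closure that captures n = 14.
Step 2: f(14) calls the closure with x = 14, returning 14 + 14 = 28.
Step 3: result = 28

The answer is 28.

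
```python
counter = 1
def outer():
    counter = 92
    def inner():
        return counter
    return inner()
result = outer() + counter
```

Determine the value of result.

Step 1: Global counter = 1. outer() shadows with counter = 92.
Step 2: inner() returns enclosing counter = 92. outer() = 92.
Step 3: result = 92 + global counter (1) = 93

The answer is 93.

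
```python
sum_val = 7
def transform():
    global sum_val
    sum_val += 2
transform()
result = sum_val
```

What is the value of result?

Step 1: sum_val = 7 globally.
Step 2: transform() modifies global sum_val: sum_val += 2 = 9.
Step 3: result = 9

The answer is 9.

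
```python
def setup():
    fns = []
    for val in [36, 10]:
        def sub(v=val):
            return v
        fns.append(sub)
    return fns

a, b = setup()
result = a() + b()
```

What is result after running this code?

Step 1: Default argument v=val captures val at each iteration.
Step 2: a() returns 36 (captured at first iteration), b() returns 10 (captured at second).
Step 3: result = 36 + 10 = 46

The answer is 46.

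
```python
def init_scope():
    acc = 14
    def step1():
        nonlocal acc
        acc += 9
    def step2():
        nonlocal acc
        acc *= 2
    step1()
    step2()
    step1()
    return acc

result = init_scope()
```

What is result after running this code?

Step 1: acc = 14.
Step 2: step1(): acc = 14 + 9 = 23.
Step 3: step2(): acc = 23 * 2 = 46.
Step 4: step1(): acc = 46 + 9 = 55. result = 55

The answer is 55.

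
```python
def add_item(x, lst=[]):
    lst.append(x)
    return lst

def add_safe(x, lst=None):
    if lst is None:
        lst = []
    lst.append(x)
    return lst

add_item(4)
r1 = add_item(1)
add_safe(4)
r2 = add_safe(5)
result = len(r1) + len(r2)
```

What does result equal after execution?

Step 1: add_item shares mutable default: after 2 calls, lst = [4, 1], len = 2.
Step 2: add_safe creates fresh list each time: r2 = [5], len = 1.
Step 3: result = 2 + 1 = 3

The answer is 3.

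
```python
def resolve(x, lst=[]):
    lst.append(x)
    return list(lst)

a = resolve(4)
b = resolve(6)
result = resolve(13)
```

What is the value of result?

Step 1: Default list is shared. list() creates copies for return values.
Step 2: Internal list grows: [4] -> [4, 6] -> [4, 6, 13].
Step 3: result = [4, 6, 13]

The answer is [4, 6, 13].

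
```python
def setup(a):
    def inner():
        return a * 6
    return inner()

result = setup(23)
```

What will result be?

Step 1: setup(23) binds parameter a = 23.
Step 2: inner() accesses a = 23 from enclosing scope.
Step 3: result = 23 * 6 = 138

The answer is 138.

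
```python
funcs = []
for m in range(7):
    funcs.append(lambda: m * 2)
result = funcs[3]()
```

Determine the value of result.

Step 1: All lambdas reference the same variable m (late binding).
Step 2: After the loop, m = 6. Every lambda returns m * 2.
Step 3: funcs[3]() = 6 * 2 = 12

The answer is 12.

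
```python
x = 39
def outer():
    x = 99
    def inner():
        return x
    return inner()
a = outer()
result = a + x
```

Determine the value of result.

Step 1: outer() has local x = 99. inner() reads from enclosing.
Step 2: outer() returns 99. Global x = 39 unchanged.
Step 3: result = 99 + 39 = 138

The answer is 138.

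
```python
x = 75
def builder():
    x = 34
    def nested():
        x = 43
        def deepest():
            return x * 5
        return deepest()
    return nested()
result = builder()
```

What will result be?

Step 1: deepest() looks up x through LEGB: not local, finds x = 43 in enclosing nested().
Step 2: Returns 43 * 5 = 215.
Step 3: result = 215

The answer is 215.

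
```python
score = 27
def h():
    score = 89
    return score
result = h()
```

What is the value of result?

Step 1: Global score = 27.
Step 2: h() creates local score = 89, shadowing the global.
Step 3: Returns local score = 89. result = 89

The answer is 89.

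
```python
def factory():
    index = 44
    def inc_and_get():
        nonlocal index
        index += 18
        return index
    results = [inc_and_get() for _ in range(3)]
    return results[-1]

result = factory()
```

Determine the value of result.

Step 1: index = 44.
Step 2: Three calls to inc_and_get(), each adding 18.
Step 3: Last value = 44 + 18 * 3 = 98

The answer is 98.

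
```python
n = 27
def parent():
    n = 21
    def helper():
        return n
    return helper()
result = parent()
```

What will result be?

Step 1: n = 27 globally, but parent() defines n = 21 locally.
Step 2: helper() looks up n. Not in local scope, so checks enclosing scope (parent) and finds n = 21.
Step 3: result = 21

The answer is 21.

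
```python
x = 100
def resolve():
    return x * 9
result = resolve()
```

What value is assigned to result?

Step 1: x = 100 is defined globally.
Step 2: resolve() looks up x from global scope = 100, then computes 100 * 9 = 900.
Step 3: result = 900

The answer is 900.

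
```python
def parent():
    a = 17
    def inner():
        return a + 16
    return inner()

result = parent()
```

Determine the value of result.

Step 1: parent() defines a = 17.
Step 2: inner() reads a = 17 from enclosing scope, returns 17 + 16 = 33.
Step 3: result = 33

The answer is 33.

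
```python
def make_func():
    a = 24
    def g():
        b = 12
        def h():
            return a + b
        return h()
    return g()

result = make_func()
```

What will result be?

Step 1: make_func() defines a = 24. g() defines b = 12.
Step 2: h() accesses both from enclosing scopes: a = 24, b = 12.
Step 3: result = 24 + 12 = 36

The answer is 36.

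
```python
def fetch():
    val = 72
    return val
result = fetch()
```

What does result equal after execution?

Step 1: fetch() defines val = 72 in its local scope.
Step 2: return val finds the local variable val = 72.
Step 3: result = 72

The answer is 72.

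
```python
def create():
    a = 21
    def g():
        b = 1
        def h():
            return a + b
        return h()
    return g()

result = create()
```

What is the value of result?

Step 1: create() defines a = 21. g() defines b = 1.
Step 2: h() accesses both from enclosing scopes: a = 21, b = 1.
Step 3: result = 21 + 1 = 22

The answer is 22.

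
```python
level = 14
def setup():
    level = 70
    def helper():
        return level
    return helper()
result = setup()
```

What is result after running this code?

Step 1: level = 14 globally, but setup() defines level = 70 locally.
Step 2: helper() looks up level. Not in local scope, so checks enclosing scope (setup) and finds level = 70.
Step 3: result = 70

The answer is 70.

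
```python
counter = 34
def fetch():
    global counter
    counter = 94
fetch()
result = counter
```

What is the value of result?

Step 1: counter = 34 globally.
Step 2: fetch() declares global counter and sets it to 94.
Step 3: After fetch(), global counter = 94. result = 94

The answer is 94.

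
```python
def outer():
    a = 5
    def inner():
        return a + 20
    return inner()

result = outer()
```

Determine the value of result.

Step 1: outer() defines a = 5.
Step 2: inner() reads a = 5 from enclosing scope, returns 5 + 20 = 25.
Step 3: result = 25

The answer is 25.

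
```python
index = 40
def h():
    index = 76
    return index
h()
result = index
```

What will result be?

Step 1: Global index = 40.
Step 2: h() creates local index = 76 (shadow, not modification).
Step 3: After h() returns, global index is unchanged. result = 40

The answer is 40.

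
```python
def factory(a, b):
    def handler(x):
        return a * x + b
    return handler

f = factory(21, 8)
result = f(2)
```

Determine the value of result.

Step 1: factory(21, 8) captures a = 21, b = 8.
Step 2: f(2) computes 21 * 2 + 8 = 50.
Step 3: result = 50

The answer is 50.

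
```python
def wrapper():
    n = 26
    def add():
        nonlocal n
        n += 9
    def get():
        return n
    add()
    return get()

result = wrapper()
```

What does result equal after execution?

Step 1: n = 26. add() modifies it via nonlocal, get() reads it.
Step 2: add() makes n = 26 + 9 = 35.
Step 3: get() returns 35. result = 35

The answer is 35.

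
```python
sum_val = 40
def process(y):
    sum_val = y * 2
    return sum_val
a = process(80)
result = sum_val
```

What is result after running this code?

Step 1: Global sum_val = 40.
Step 2: process(80) creates local sum_val = 80 * 2 = 160.
Step 3: Global sum_val unchanged because no global keyword. result = 40

The answer is 40.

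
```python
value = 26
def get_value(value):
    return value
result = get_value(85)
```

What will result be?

Step 1: Global value = 26.
Step 2: get_value(85) takes parameter value = 85, which shadows the global.
Step 3: result = 85

The answer is 85.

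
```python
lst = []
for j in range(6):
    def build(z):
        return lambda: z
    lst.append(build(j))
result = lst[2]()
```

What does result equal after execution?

Step 1: build(j) creates a new scope capturing z = j at call time.
Step 2: lst[2] = build(2), so its lambda captures z = 2.
Step 3: result = 2 (closure factory fixes late binding)

The answer is 2.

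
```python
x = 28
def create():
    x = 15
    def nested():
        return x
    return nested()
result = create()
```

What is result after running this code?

Step 1: x = 28 globally, but create() defines x = 15 locally.
Step 2: nested() looks up x. Not in local scope, so checks enclosing scope (create) and finds x = 15.
Step 3: result = 15

The answer is 15.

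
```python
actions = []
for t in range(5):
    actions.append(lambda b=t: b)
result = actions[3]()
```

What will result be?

Step 1: Default argument b=t captures t's value at each iteration.
Step 2: actions[3] captured b = 3 when t was 3.
Step 3: result = 3

The answer is 3.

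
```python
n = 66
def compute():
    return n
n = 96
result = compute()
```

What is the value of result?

Step 1: n is first set to 66, then reassigned to 96.
Step 2: compute() is called after the reassignment, so it looks up the current global n = 96.
Step 3: result = 96

The answer is 96.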